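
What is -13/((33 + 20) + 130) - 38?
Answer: -6967/183 ≈ -38.071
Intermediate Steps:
-13/((33 + 20) + 130) - 38 = -13/(53 + 130) - 38 = -13/183 - 38 = -6967/183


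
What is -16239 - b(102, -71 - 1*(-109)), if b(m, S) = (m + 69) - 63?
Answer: -16347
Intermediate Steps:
b(m, S) = 6 + m (b(m, S) = (69 + m) - 63 = 6 + m)
-16239 - b(102, -71 - 1*(-109)) = -16239 - (6 + 102) = -16239 - 1*108 = -16239 - 108 = -16347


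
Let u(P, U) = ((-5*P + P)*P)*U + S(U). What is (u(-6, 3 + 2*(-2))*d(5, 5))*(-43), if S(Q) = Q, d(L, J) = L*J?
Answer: -153725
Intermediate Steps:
d(L, J) = J*L
u(P, U) = U - 4*U*P² (u(P, U) = ((-5*P + P)*P)*U + U = ((-4*P)*P)*U + U = (-4*P²)*U + U = -4*U*P² + U = U - 4*U*P²)
(u(-6, 3 + 2*(-2))*d(5, 5))*(-43) = (((3 + 2*(-2))*(1 - 4*(-6)²))*(5*5))*(-43) = (((3 - 4)*(1 - 4*36))*25)*(-43) = (-(1 - 144)*25)*(-43) = (-1*(-143)*25)*(-43) = (143*25)*(-43) = 3575*(-43) = -153725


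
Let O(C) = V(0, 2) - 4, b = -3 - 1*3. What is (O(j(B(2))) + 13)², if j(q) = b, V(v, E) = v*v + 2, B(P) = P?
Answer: 121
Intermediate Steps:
b = -6 (b = -3 - 3 = -6)
V(v, E) = 2 + v² (V(v, E) = v² + 2 = 2 + v²)
j(q) = -6
O(C) = -2 (O(C) = (2 + 0²) - 4 = (2 + 0) - 4 = 2 - 4 = -2)
(O(j(B(2))) + 13)² = (-2 + 13)² = 11² = 121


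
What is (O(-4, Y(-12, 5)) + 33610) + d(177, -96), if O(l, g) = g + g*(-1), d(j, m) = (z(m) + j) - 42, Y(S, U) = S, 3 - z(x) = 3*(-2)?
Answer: 33754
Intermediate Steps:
z(x) = 9 (z(x) = 3 - 3*(-2) = 3 - 1*(-6) = 3 + 6 = 9)
d(j, m) = -33 + j (d(j, m) = (9 + j) - 42 = -33 + j)
O(l, g) = 0 (O(l, g) = g - g = 0)
(O(-4, Y(-12, 5)) + 33610) + d(177, -96) = (0 + 33610) + (-33 + 177) = 33610 + 144 = 33754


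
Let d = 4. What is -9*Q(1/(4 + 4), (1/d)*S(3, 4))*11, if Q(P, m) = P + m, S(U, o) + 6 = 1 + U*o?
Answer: -1485/8 ≈ -185.63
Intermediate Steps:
S(U, o) = -5 + U*o (S(U, o) = -6 + (1 + U*o) = -5 + U*o)
-9*Q(1/(4 + 4), (1/d)*S(3, 4))*11 = -9*(1/(4 + 4) + (1/4)*(-5 + 3*4))*11 = -9*(1/8 + (1*(¼))*(-5 + 12))*11 = -9*(⅛ + (¼)*7)*11 = -9*(⅛ + 7/4)*11 = -9*15/8*11 = -135/8*11 = -1485/8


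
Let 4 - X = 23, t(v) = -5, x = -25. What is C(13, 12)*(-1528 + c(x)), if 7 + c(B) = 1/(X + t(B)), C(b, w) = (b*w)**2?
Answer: -37356774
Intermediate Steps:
X = -19 (X = 4 - 1*23 = 4 - 23 = -19)
C(b, w) = b**2*w**2
c(B) = -169/24 (c(B) = -7 + 1/(-19 - 5) = -7 + 1/(-24) = -7 - 1/24 = -169/24)
C(13, 12)*(-1528 + c(x)) = (13**2*12**2)*(-1528 - 169/24) = (169*144)*(-36841/24) = 24336*(-36841/24) = -37356774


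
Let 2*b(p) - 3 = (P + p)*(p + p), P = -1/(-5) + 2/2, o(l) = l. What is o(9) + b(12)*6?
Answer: 4842/5 ≈ 968.40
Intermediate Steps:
P = 6/5 (P = -1*(-⅕) + 2*(½) = ⅕ + 1 = 6/5 ≈ 1.2000)
b(p) = 3/2 + p*(6/5 + p) (b(p) = 3/2 + ((6/5 + p)*(p + p))/2 = 3/2 + ((6/5 + p)*(2*p))/2 = 3/2 + (2*p*(6/5 + p))/2 = 3/2 + p*(6/5 + p))
o(9) + b(12)*6 = 9 + (3/2 + 12² + (6/5)*12)*6 = 9 + (3/2 + 144 + 72/5)*6 = 9 + (1599/10)*6 = 9 + 4797/5 = 4842/5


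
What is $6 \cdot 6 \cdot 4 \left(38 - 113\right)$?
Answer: $-10800$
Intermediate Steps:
$6 \cdot 6 \cdot 4 \left(38 - 113\right) = 36 \cdot 4 \left(-75\right) = 144 \left(-75\right) = -10800$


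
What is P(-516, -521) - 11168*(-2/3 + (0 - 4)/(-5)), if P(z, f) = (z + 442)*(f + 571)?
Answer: -77836/15 ≈ -5189.1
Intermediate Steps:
P(z, f) = (442 + z)*(571 + f)
P(-516, -521) - 11168*(-2/3 + (0 - 4)/(-5)) = (252382 + 442*(-521) + 571*(-516) - 521*(-516)) - 11168*(-2/3 + (0 - 4)/(-5)) = (252382 - 230282 - 294636 + 268836) - 11168*(-2*1/3 - 4*(-1/5)) = -3700 - 11168*(-2/3 + 4/5) = -3700 - 11168*2/15 = -3700 - 1*22336/15 = -3700 - 22336/15 = -77836/15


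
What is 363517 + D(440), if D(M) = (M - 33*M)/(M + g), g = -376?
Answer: 363297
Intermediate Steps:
D(M) = -32*M/(-376 + M) (D(M) = (M - 33*M)/(M - 376) = (-32*M)/(-376 + M) = -32*M/(-376 + M))
363517 + D(440) = 363517 - 32*440/(-376 + 440) = 363517 - 32*440/64 = 363517 - 32*440*1/64 = 363517 - 220 = 363297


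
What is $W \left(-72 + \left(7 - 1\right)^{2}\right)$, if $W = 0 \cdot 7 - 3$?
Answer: $108$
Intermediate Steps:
$W = -3$ ($W = 0 - 3 = -3$)
$W \left(-72 + \left(7 - 1\right)^{2}\right) = - 3 \left(-72 + \left(7 - 1\right)^{2}\right) = - 3 \left(-72 + 6^{2}\right) = - 3 \left(-72 + 36\right) = \left(-3\right) \left(-36\right) = 108$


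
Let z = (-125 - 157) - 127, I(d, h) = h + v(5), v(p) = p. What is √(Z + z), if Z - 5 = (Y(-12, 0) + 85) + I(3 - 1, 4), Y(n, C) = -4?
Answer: I*√314 ≈ 17.72*I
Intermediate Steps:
I(d, h) = 5 + h (I(d, h) = h + 5 = 5 + h)
z = -409 (z = -282 - 127 = -409)
Z = 95 (Z = 5 + ((-4 + 85) + (5 + 4)) = 5 + (81 + 9) = 5 + 90 = 95)
√(Z + z) = √(95 - 409) = √(-314) = I*√314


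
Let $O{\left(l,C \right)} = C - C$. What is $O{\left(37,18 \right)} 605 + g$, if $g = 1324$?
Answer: $1324$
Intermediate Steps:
$O{\left(l,C \right)} = 0$
$O{\left(37,18 \right)} 605 + g = 0 \cdot 605 + 1324 = 0 + 1324 = 1324$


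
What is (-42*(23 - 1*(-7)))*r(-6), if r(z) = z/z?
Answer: -1260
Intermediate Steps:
r(z) = 1
(-42*(23 - 1*(-7)))*r(-6) = -42*(23 - 1*(-7))*1 = -42*(23 + 7)*1 = -42*30*1 = -1260*1 = -1260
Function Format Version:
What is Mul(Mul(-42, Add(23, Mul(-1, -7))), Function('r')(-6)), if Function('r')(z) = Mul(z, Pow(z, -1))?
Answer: -1260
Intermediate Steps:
Function('r')(z) = 1
Mul(Mul(-42, Add(23, Mul(-1, -7))), Function('r')(-6)) = Mul(Mul(-42, Add(23, Mul(-1, -7))), 1) = Mul(Mul(-42, Add(23, 7)), 1) = Mul(Mul(-42, 30), 1) = Mul(-1260, 1) = -1260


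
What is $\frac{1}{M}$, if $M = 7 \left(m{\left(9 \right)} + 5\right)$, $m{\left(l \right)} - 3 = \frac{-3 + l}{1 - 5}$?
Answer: $\frac{2}{91} \approx 0.021978$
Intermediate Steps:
$m{\left(l \right)} = \frac{15}{4} - \frac{l}{4}$ ($m{\left(l \right)} = 3 + \frac{-3 + l}{1 - 5} = 3 + \frac{-3 + l}{-4} = 3 + \left(-3 + l\right) \left(- \frac{1}{4}\right) = 3 - \left(- \frac{3}{4} + \frac{l}{4}\right) = \frac{15}{4} - \frac{l}{4}$)
$M = \frac{91}{2}$ ($M = 7 \left(\left(\frac{15}{4} - \frac{9}{4}\right) + 5\right) = 7 \left(\frac{3}{2} + 5\right) = 7 \cdot \frac{13}{2} = \frac{91}{2} \approx 45.5$)
$\frac{1}{M} = \frac{1}{\frac{91}{2}} = \frac{2}{91}$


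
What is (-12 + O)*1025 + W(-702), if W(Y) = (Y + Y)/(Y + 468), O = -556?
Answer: -582194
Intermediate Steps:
W(Y) = 2*Y/(468 + Y) (W(Y) = (2*Y)/(468 + Y) = 2*Y/(468 + Y))
(-12 + O)*1025 + W(-702) = (-12 - 556)*1025 + 2*(-702)/(468 - 702) = -568*1025 + 2*(-702)/(-234) = -582200 + 2*(-702)*(-1/234) = -582200 + 6 = -582194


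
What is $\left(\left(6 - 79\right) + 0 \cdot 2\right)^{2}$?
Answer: $5329$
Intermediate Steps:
$\left(\left(6 - 79\right) + 0 \cdot 2\right)^{2} = \left(\left(6 - 79\right) + 0\right)^{2} = \left(-73 + 0\right)^{2} = \left(-73\right)^{2} = 5329$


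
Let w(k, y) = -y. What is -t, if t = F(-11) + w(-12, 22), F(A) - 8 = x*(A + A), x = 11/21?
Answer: 536/21 ≈ 25.524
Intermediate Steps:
x = 11/21 (x = 11*(1/21) = 11/21 ≈ 0.52381)
F(A) = 8 + 22*A/21 (F(A) = 8 + 11*(A + A)/21 = 8 + 11*(2*A)/21 = 8 + 22*A/21)
t = -536/21 (t = (8 + (22/21)*(-11)) - 1*22 = (8 - 242/21) - 22 = -74/21 - 22 = -536/21 ≈ -25.524)
-t = -1*(-536/21) = 536/21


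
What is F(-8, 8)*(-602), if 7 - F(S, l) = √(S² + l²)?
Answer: -4214 + 4816*√2 ≈ 2596.9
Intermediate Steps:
F(S, l) = 7 - √(S² + l²)
F(-8, 8)*(-602) = (7 - √((-8)² + 8²))*(-602) = (7 - √(64 + 64))*(-602) = (7 - √128)*(-602) = (7 - 8*√2)*(-602) = -4214 + 4816*√2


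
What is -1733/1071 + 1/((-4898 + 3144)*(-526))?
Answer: -1598871661/988108884 ≈ -1.6181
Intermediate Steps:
-1733/1071 + 1/((-4898 + 3144)*(-526)) = -1733*1/1071 - 1/526/(-1754) = -1733/1071 - 1/1754*(-1/526) = -1733/1071 + 1/922604 = -1598871661/988108884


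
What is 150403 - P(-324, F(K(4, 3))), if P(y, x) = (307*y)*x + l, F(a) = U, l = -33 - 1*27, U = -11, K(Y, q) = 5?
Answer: -943685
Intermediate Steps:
l = -60 (l = -33 - 27 = -60)
F(a) = -11
P(y, x) = -60 + 307*x*y (P(y, x) = (307*y)*x - 60 = 307*x*y - 60 = -60 + 307*x*y)
150403 - P(-324, F(K(4, 3))) = 150403 - (-60 + 307*(-11)*(-324)) = 150403 - (-60 + 1094148) = 150403 - 1*1094088 = 150403 - 1094088 = -943685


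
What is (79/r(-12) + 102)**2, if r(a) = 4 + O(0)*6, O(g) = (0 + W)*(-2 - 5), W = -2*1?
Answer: 81993025/7744 ≈ 10588.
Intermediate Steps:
W = -2
O(g) = 14 (O(g) = (0 - 2)*(-2 - 5) = -2*(-7) = 14)
r(a) = 88 (r(a) = 4 + 14*6 = 4 + 84 = 88)
(79/r(-12) + 102)**2 = (79/88 + 102)**2 = (9055/88)**2 = 81993025/7744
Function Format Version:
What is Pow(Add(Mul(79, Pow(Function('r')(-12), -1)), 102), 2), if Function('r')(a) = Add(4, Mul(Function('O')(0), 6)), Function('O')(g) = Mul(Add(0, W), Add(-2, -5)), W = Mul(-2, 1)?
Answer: Rational(81993025, 7744) ≈ 10588.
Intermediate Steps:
W = -2
Function('O')(g) = 14 (Function('O')(g) = Mul(Add(0, -2), Add(-2, -5)) = Mul(-2, -7) = 14)
Function('r')(a) = 88 (Function('r')(a) = Add(4, Mul(14, 6)) = Add(4, 84) = 88)
Pow(Add(Mul(79, Pow(Function('r')(-12), -1)), 102), 2) = Pow(Add(Mul(79, Pow(88, -1)), 102), 2) = Pow(Add(Mul(79, Rational(1, 88)), 102), 2) = Pow(Add(Rational(79, 88), 102), 2) = Pow(Rational(9055, 88), 2) = Rational(81993025, 7744)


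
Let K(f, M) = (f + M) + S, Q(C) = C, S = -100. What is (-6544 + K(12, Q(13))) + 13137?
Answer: 6518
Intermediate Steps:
K(f, M) = -100 + M + f (K(f, M) = (f + M) - 100 = (M + f) - 100 = -100 + M + f)
(-6544 + K(12, Q(13))) + 13137 = (-6544 + (-100 + 13 + 12)) + 13137 = (-6544 - 75) + 13137 = -6619 + 13137 = 6518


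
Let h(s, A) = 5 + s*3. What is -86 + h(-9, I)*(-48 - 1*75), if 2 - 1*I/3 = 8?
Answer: 2620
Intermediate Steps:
I = -18 (I = 6 - 3*8 = 6 - 24 = -18)
h(s, A) = 5 + 3*s
-86 + h(-9, I)*(-48 - 1*75) = -86 + (5 + 3*(-9))*(-48 - 1*75) = -86 + (5 - 27)*(-48 - 75) = -86 - 22*(-123) = -86 + 2706 = 2620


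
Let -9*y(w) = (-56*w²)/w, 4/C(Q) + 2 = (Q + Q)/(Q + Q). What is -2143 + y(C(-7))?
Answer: -19511/9 ≈ -2167.9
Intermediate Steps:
C(Q) = -4 (C(Q) = 4/(-2 + (Q + Q)/(Q + Q)) = 4/(-2 + (2*Q)/((2*Q))) = 4/(-2 + (2*Q)*(1/(2*Q))) = 4/(-2 + 1) = 4/(-1) = 4*(-1) = -4)
y(w) = 56*w/9 (y(w) = -(-56*w²)/(9*w) = -(-56)*w/9 = 56*w/9)
-2143 + y(C(-7)) = -2143 + (56/9)*(-4) = -2143 - 224/9 = -19511/9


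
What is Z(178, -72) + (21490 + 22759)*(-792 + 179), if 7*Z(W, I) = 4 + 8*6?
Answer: -189872407/7 ≈ -2.7125e+7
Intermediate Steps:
Z(W, I) = 52/7 (Z(W, I) = (4 + 8*6)/7 = (4 + 48)/7 = (1/7)*52 = 52/7)
Z(178, -72) + (21490 + 22759)*(-792 + 179) = 52/7 + (21490 + 22759)*(-792 + 179) = 52/7 + 44249*(-613) = 52/7 - 27124637 = -189872407/7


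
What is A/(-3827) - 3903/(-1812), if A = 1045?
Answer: 4347747/2311508 ≈ 1.8809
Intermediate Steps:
A/(-3827) - 3903/(-1812) = 1045/(-3827) - 3903/(-1812) = 1045*(-1/3827) - 3903*(-1/1812) = -1045/3827 + 1301/604 = 4347747/2311508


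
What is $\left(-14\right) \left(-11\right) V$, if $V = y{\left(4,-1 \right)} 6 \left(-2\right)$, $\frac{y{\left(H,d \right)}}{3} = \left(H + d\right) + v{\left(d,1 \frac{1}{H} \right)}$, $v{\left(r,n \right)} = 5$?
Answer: $-44352$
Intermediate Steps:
$y{\left(H,d \right)} = 15 + 3 H + 3 d$ ($y{\left(H,d \right)} = 3 \left(\left(H + d\right) + 5\right) = 3 \left(5 + H + d\right) = 15 + 3 H + 3 d$)
$V = -288$ ($V = \left(15 + 3 \cdot 4 + 3 \left(-1\right)\right) 6 \left(-2\right) = \left(15 + 12 - 3\right) 6 \left(-2\right) = 24 \cdot 6 \left(-2\right) = 144 \left(-2\right) = -288$)
$\left(-14\right) \left(-11\right) V = \left(-14\right) \left(-11\right) \left(-288\right) = 154 \left(-288\right) = -44352$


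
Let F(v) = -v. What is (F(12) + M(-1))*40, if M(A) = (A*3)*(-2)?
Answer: -240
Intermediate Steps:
M(A) = -6*A (M(A) = (3*A)*(-2) = -6*A)
(F(12) + M(-1))*40 = (-1*12 - 6*(-1))*40 = (-12 + 6)*40 = -6*40 = -240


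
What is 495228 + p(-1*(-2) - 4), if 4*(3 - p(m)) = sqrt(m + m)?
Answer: 495231 - I/2 ≈ 4.9523e+5 - 0.5*I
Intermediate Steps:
p(m) = 3 - sqrt(2)*sqrt(m)/4 (p(m) = 3 - sqrt(m + m)/4 = 3 - sqrt(2)*sqrt(m)/4)
495228 + p(-1*(-2) - 4) = 495228 + (3 - sqrt(2)*sqrt(-1*(-2) - 4)/4) = 495228 + (3 - sqrt(2)*sqrt(2 - 4)/4) = 495228 + (3 - sqrt(2)*sqrt(-2)/4) = 495228 + (3 - sqrt(2)*I*sqrt(2)/4) = 495228 + (3 - I/2) = 495231 - I/2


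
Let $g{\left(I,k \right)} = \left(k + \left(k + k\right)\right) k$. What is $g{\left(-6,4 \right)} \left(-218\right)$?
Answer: $-10464$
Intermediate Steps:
$g{\left(I,k \right)} = 3 k^{2}$ ($g{\left(I,k \right)} = \left(k + 2 k\right) k = 3 k k = 3 k^{2}$)
$g{\left(-6,4 \right)} \left(-218\right) = 3 \cdot 4^{2} \left(-218\right) = 3 \cdot 16 \left(-218\right) = 48 \left(-218\right) = -10464$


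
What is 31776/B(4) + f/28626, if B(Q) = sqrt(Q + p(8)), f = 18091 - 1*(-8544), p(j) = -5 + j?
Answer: 26635/28626 + 31776*sqrt(7)/7 ≈ 12011.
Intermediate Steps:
f = 26635 (f = 18091 + 8544 = 26635)
B(Q) = sqrt(3 + Q) (B(Q) = sqrt(Q + (-5 + 8)) = sqrt(Q + 3) = sqrt(3 + Q))
31776/B(4) + f/28626 = 31776/(sqrt(3 + 4)) + 26635/28626 = 31776/(sqrt(7)) + 26635*(1/28626) = 31776*(sqrt(7)/7) + 26635/28626 = 31776*sqrt(7)/7 + 26635/28626 = 26635/28626 + 31776*sqrt(7)/7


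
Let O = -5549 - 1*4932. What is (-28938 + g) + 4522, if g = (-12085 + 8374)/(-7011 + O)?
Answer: -427080961/17492 ≈ -24416.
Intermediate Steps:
O = -10481 (O = -5549 - 4932 = -10481)
g = 3711/17492 (g = (-12085 + 8374)/(-7011 - 10481) = -3711/(-17492) = -3711*(-1/17492) = 3711/17492 ≈ 0.21215)
(-28938 + g) + 4522 = (-28938 + 3711/17492) + 4522 = -506179785/17492 + 4522 = -427080961/17492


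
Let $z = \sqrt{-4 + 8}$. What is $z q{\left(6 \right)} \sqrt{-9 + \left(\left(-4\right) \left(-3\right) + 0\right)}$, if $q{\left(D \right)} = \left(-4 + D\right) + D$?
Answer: $16 \sqrt{3} \approx 27.713$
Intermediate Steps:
$z = 2$ ($z = \sqrt{4} = 2$)
$q{\left(D \right)} = -4 + 2 D$
$z q{\left(6 \right)} \sqrt{-9 + \left(\left(-4\right) \left(-3\right) + 0\right)} = 2 \left(-4 + 2 \cdot 6\right) \sqrt{-9 + \left(\left(-4\right) \left(-3\right) + 0\right)} = 2 \left(-4 + 12\right) \sqrt{-9 + \left(12 + 0\right)} = 2 \cdot 8 \sqrt{-9 + 12} = 16 \sqrt{3}$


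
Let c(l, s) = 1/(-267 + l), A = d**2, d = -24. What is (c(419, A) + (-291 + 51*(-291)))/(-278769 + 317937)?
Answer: -2300063/5953536 ≈ -0.38634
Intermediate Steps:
A = 576 (A = (-24)**2 = 576)
(c(419, A) + (-291 + 51*(-291)))/(-278769 + 317937) = (1/(-267 + 419) + (-291 + 51*(-291)))/(-278769 + 317937) = (1/152 + (-291 - 14841))/39168 = (1/152 - 15132)*(1/39168) = -2300063/152*1/39168 = -2300063/5953536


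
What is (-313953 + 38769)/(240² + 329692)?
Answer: -68796/96823 ≈ -0.71053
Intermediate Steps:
(-313953 + 38769)/(240² + 329692) = -275184/(57600 + 329692) = -275184/387292 = -275184*1/387292 = -68796/96823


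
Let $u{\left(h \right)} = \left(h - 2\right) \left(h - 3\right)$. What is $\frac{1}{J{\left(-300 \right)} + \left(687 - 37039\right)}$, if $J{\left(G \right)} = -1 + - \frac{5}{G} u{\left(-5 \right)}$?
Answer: $- \frac{15}{545281} \approx -2.7509 \cdot 10^{-5}$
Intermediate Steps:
$u{\left(h \right)} = \left(-3 + h\right) \left(-2 + h\right)$ ($u{\left(h \right)} = \left(-2 + h\right) \left(-3 + h\right) = \left(-3 + h\right) \left(-2 + h\right)$)
$J{\left(G \right)} = -1 - \frac{280}{G}$ ($J{\left(G \right)} = -1 + - \frac{5}{G} \left(6 + \left(-5\right)^{2} - -25\right) = -1 + - \frac{5}{G} \left(6 + 25 + 25\right) = -1 + - \frac{5}{G} 56 = -1 - \frac{280}{G}$)
$\frac{1}{J{\left(-300 \right)} + \left(687 - 37039\right)} = \frac{1}{\frac{-280 - -300}{-300} + \left(687 - 37039\right)} = \frac{1}{- \frac{-280 + 300}{300} + \left(687 - 37039\right)} = \frac{1}{\left(- \frac{1}{300}\right) 20 - 36352} = \frac{1}{- \frac{1}{15} - 36352} = \frac{1}{- \frac{545281}{15}} = - \frac{15}{545281}$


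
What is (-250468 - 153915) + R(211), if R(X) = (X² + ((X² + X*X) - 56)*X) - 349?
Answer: 18415835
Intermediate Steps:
R(X) = -349 + X² + X*(-56 + 2*X²) (R(X) = (X² + ((X² + X²) - 56)*X) - 349 = (X² + (2*X² - 56)*X) - 349 = (X² + (-56 + 2*X²)*X) - 349 = (X² + X*(-56 + 2*X²)) - 349 = -349 + X² + X*(-56 + 2*X²))
(-250468 - 153915) + R(211) = (-250468 - 153915) + (-349 + 211² - 56*211 + 2*211³) = -404383 + (-349 + 44521 - 11816 + 2*9393931) = -404383 + (-349 + 44521 - 11816 + 18787862) = -404383 + 18820218 = 18415835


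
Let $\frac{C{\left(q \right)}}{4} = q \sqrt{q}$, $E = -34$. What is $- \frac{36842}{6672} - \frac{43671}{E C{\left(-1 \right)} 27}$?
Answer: $- \frac{18421}{3336} + \frac{14557 i}{1224} \approx -5.5219 + 11.893 i$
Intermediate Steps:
$C{\left(q \right)} = 4 q^{\frac{3}{2}}$ ($C{\left(q \right)} = 4 q \sqrt{q} = 4 q^{\frac{3}{2}}$)
$- \frac{36842}{6672} - \frac{43671}{E C{\left(-1 \right)} 27} = - \frac{36842}{6672} - \frac{43671}{- 34 \cdot 4 \left(-1\right)^{\frac{3}{2}} \cdot 27} = \left(-36842\right) \frac{1}{6672} - \frac{43671}{- 34 \cdot 4 \left(- i\right) 27} = - \frac{18421}{3336} - \frac{43671}{- 34 \left(- 4 i\right) 27} = - \frac{18421}{3336} - \frac{43671}{136 i 27} = - \frac{18421}{3336} - \frac{43671}{3672 i} = - \frac{18421}{3336} - 43671 \left(- \frac{i}{3672}\right) = - \frac{18421}{3336} + \frac{14557 i}{1224}$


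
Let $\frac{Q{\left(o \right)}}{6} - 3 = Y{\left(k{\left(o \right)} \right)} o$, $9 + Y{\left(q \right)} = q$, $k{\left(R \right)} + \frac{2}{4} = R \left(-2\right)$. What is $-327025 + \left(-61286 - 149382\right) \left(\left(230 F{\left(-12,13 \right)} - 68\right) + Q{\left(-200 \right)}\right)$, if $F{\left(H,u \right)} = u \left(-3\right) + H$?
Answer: $101200366815$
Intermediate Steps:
$k{\left(R \right)} = - \frac{1}{2} - 2 R$ ($k{\left(R \right)} = - \frac{1}{2} + R \left(-2\right) = - \frac{1}{2} - 2 R$)
$Y{\left(q \right)} = -9 + q$
$Q{\left(o \right)} = 18 + 6 o \left(- \frac{19}{2} - 2 o\right)$ ($Q{\left(o \right)} = 18 + 6 \left(-9 - \left(\frac{1}{2} + 2 o\right)\right) o = 18 + 6 \left(- \frac{19}{2} - 2 o\right) o = 18 + 6 o \left(- \frac{19}{2} - 2 o\right)$)
$F{\left(H,u \right)} = H - 3 u$ ($F{\left(H,u \right)} = - 3 u + H = H - 3 u$)
$-327025 + \left(-61286 - 149382\right) \left(\left(230 F{\left(-12,13 \right)} - 68\right) + Q{\left(-200 \right)}\right) = -327025 + \left(-61286 - 149382\right) \left(\left(230 \left(-12 - 39\right) - 68\right) + \left(18 - - 600 \left(19 + 4 \left(-200\right)\right)\right)\right) = -327025 - 210668 \left(\left(230 \left(-12 - 39\right) - 68\right) + \left(18 - - 600 \left(19 - 800\right)\right)\right) = -327025 - 210668 \left(\left(230 \left(-51\right) - 68\right) + \left(18 - \left(-600\right) \left(-781\right)\right)\right) = -327025 - 210668 \left(\left(-11730 - 68\right) + \left(18 - 468600\right)\right) = -327025 - 210668 \left(-11798 - 468582\right) = -327025 - -101200693840 = -327025 + 101200693840 = 101200366815$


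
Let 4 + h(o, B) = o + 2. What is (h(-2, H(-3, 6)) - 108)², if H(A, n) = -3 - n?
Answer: 12544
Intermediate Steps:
h(o, B) = -2 + o (h(o, B) = -4 + (o + 2) = -4 + (2 + o) = -2 + o)
(h(-2, H(-3, 6)) - 108)² = ((-2 - 2) - 108)² = (-4 - 108)² = (-112)² = 12544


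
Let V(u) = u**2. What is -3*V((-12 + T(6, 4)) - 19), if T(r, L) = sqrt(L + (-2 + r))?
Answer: -2907 + 372*sqrt(2) ≈ -2380.9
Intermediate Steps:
T(r, L) = sqrt(-2 + L + r)
-3*V((-12 + T(6, 4)) - 19) = -3*((-12 + sqrt(-2 + 4 + 6)) - 19)**2 = -3*((-12 + sqrt(8)) - 19)**2 = -3*((-12 + 2*sqrt(2)) - 19)**2 = -3*(-31 + 2*sqrt(2))**2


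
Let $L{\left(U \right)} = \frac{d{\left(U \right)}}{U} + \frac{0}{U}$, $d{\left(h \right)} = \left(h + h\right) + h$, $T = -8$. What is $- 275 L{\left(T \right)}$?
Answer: $-825$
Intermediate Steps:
$d{\left(h \right)} = 3 h$ ($d{\left(h \right)} = 2 h + h = 3 h$)
$L{\left(U \right)} = 3$ ($L{\left(U \right)} = \frac{3 U}{U} + \frac{0}{U} = 3 + 0 = 3$)
$- 275 L{\left(T \right)} = \left(-275\right) 3 = -825$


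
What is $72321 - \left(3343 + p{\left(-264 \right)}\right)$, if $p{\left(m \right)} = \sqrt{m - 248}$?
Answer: $68978 - 16 i \sqrt{2} \approx 68978.0 - 22.627 i$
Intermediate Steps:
$p{\left(m \right)} = \sqrt{-248 + m}$
$72321 - \left(3343 + p{\left(-264 \right)}\right) = 72321 - \left(3343 + \sqrt{-248 - 264}\right) = 72321 - \left(3343 + \sqrt{-512}\right) = 72321 - \left(3343 + 16 i \sqrt{2}\right) = 68978 - 16 i \sqrt{2}$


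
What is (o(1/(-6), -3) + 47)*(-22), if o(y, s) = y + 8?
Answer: -3619/3 ≈ -1206.3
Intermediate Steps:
o(y, s) = 8 + y
(o(1/(-6), -3) + 47)*(-22) = ((8 + 1/(-6)) + 47)*(-22) = ((8 - 1/6) + 47)*(-22) = (47/6 + 47)*(-22) = (329/6)*(-22) = -3619/3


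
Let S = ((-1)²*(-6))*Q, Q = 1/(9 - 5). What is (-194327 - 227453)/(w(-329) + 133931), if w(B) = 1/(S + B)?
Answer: -278796580/88528389 ≈ -3.1492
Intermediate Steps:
Q = ¼ (Q = 1/4 = ¼ ≈ 0.25000)
S = -3/2 (S = ((-1)²*(-6))*(¼) = (1*(-6))*(¼) = -6*¼ = -3/2 ≈ -1.5000)
w(B) = 1/(-3/2 + B)
(-194327 - 227453)/(w(-329) + 133931) = (-194327 - 227453)/(2/(-3 + 2*(-329)) + 133931) = -421780/(2/(-3 - 658) + 133931) = -421780/(2/(-661) + 133931) = -421780/(2*(-1/661) + 133931) = -421780/(-2/661 + 133931) = -421780/88528389/661 = -421780*661/88528389 = -278796580/88528389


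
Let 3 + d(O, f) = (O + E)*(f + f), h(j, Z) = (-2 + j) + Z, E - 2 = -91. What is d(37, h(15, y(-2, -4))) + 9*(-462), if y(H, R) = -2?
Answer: -5305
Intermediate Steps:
E = -89 (E = 2 - 91 = -89)
h(j, Z) = -2 + Z + j
d(O, f) = -3 + 2*f*(-89 + O) (d(O, f) = -3 + (O - 89)*(f + f) = -3 + (-89 + O)*(2*f) = -3 + 2*f*(-89 + O))
d(37, h(15, y(-2, -4))) + 9*(-462) = (-3 - 178*(-2 - 2 + 15) + 2*37*(-2 - 2 + 15)) + 9*(-462) = (-3 - 178*11 + 2*37*11) - 4158 = (-3 - 1958 + 814) - 4158 = -1147 - 4158 = -5305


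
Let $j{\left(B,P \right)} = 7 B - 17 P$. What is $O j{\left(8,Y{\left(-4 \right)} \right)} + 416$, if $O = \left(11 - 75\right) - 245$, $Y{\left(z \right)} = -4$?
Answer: $-37900$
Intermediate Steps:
$j{\left(B,P \right)} = - 17 P + 7 B$
$O = -309$ ($O = -64 - 245 = -309$)
$O j{\left(8,Y{\left(-4 \right)} \right)} + 416 = - 309 \left(\left(-17\right) \left(-4\right) + 7 \cdot 8\right) + 416 = - 309 \left(68 + 56\right) + 416 = \left(-309\right) 124 + 416 = -38316 + 416 = -37900$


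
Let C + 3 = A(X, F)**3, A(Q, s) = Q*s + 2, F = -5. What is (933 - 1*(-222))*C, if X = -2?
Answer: 1992375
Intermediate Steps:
A(Q, s) = 2 + Q*s
C = 1725 (C = -3 + (2 - 2*(-5))**3 = -3 + (2 + 10)**3 = -3 + 12**3 = -3 + 1728 = 1725)
(933 - 1*(-222))*C = (933 - 1*(-222))*1725 = (933 + 222)*1725 = 1155*1725 = 1992375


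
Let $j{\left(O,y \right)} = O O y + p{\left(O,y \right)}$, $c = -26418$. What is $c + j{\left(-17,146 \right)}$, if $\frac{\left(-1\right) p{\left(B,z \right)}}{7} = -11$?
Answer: $15853$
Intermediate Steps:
$p{\left(B,z \right)} = 77$ ($p{\left(B,z \right)} = \left(-7\right) \left(-11\right) = 77$)
$j{\left(O,y \right)} = 77 + y O^{2}$ ($j{\left(O,y \right)} = O O y + 77 = O^{2} y + 77 = y O^{2} + 77 = 77 + y O^{2}$)
$c + j{\left(-17,146 \right)} = -26418 + \left(77 + 146 \left(-17\right)^{2}\right) = -26418 + \left(77 + 146 \cdot 289\right) = -26418 + \left(77 + 42194\right) = -26418 + 42271 = 15853$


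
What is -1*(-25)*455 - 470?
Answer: 10905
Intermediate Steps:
-1*(-25)*455 - 470 = 25*455 - 470 = 11375 - 470 = 10905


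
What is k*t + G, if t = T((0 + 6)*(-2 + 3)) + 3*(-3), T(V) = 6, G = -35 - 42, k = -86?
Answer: 181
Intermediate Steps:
G = -77
t = -3 (t = 6 + 3*(-3) = 6 - 9 = -3)
k*t + G = -86*(-3) - 77 = 258 - 77 = 181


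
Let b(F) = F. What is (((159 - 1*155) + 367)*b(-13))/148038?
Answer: -4823/148038 ≈ -0.032579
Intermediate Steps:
(((159 - 1*155) + 367)*b(-13))/148038 = (((159 - 1*155) + 367)*(-13))/148038 = (((159 - 155) + 367)*(-13))*(1/148038) = ((4 + 367)*(-13))*(1/148038) = (371*(-13))*(1/148038) = -4823*1/148038 = -4823/148038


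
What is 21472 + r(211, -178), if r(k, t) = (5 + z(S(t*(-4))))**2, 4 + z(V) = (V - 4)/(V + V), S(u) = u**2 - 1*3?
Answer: 22074599365918889/1027956709924 ≈ 21474.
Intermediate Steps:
S(u) = -3 + u**2 (S(u) = u**2 - 3 = -3 + u**2)
z(V) = -4 + (-4 + V)/(2*V) (z(V) = -4 + (V - 4)/(V + V) = -4 + (-4 + V)/((2*V)) = -4 + (-4 + V)*(1/(2*V)) = -4 + (-4 + V)/(2*V))
r(k, t) = (3/2 - 2/(-3 + 16*t**2))**2 (r(k, t) = (5 + (-7/2 - 2/(-3 + (t*(-4))**2)))**2 = (5 + (-7/2 - 2/(-3 + (-4*t)**2)))**2 = (5 + (-7/2 - 2/(-3 + 16*t**2)))**2 = (3/2 - 2/(-3 + 16*t**2))**2)
21472 + r(211, -178) = 21472 + (-13 + 48*(-178)**2)**2/(4*(-3 + 16*(-178)**2)**2) = 21472 + (-13 + 48*31684)**2/(4*(-3 + 16*31684)**2) = 21472 + (-13 + 1520832)**2/(4*(-3 + 506944)**2) = 21472 + (1/4)*1520819**2/506941**2 = 21472 + (1/4)*2312890430761*(1/256989177481) = 21472 + 2312890430761/1027956709924 = 22074599365918889/1027956709924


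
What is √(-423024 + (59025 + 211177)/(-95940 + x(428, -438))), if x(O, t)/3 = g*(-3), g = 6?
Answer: I*√108281328148657/15999 ≈ 650.41*I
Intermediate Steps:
x(O, t) = -54 (x(O, t) = 3*(6*(-3)) = 3*(-18) = -54)
√(-423024 + (59025 + 211177)/(-95940 + x(428, -438))) = √(-423024 + (59025 + 211177)/(-95940 - 54)) = √(-423024 + 270202/(-95994)) = √(-423024 + 270202*(-1/95994)) = √(-423024 - 135101/47997) = √(-20304018029/47997) = I*√108281328148657/15999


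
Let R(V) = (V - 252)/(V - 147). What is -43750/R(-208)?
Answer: -1553125/46 ≈ -33764.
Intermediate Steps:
R(V) = (-252 + V)/(-147 + V)
-43750/R(-208) = -43750*(-147 - 208)/(-252 - 208) = -43750/(-460/(-355)) = -43750/((-1/355*(-460))) = -43750/92/71 = -43750*71/92 = -1553125/46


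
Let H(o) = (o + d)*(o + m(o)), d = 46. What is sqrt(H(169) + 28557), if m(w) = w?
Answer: sqrt(101227) ≈ 318.16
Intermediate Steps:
H(o) = 2*o*(46 + o) (H(o) = (o + 46)*(o + o) = (46 + o)*(2*o) = 2*o*(46 + o))
sqrt(H(169) + 28557) = sqrt(2*169*(46 + 169) + 28557) = sqrt(2*169*215 + 28557) = sqrt(72670 + 28557) = sqrt(101227)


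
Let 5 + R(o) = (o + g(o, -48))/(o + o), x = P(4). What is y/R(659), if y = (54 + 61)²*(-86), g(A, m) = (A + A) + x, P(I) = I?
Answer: 1499027300/4609 ≈ 3.2524e+5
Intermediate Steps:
x = 4
g(A, m) = 4 + 2*A (g(A, m) = (A + A) + 4 = 2*A + 4 = 4 + 2*A)
R(o) = -5 + (4 + 3*o)/(2*o) (R(o) = -5 + (o + (4 + 2*o))/(o + o) = -5 + (4 + 3*o)/((2*o)) = -5 + (4 + 3*o)*(1/(2*o)) = -5 + (4 + 3*o)/(2*o))
y = -1137350 (y = 115²*(-86) = 13225*(-86) = -1137350)
y/R(659) = -1137350/(-7/2 + 2/659) = -1137350/(-4609/1318) = -1137350*(-1318/4609) = 1499027300/4609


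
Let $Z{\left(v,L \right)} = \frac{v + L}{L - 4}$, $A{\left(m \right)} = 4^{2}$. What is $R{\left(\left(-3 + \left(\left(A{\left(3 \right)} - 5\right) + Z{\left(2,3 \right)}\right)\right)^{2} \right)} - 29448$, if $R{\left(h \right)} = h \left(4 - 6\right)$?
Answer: $-29466$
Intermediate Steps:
$A{\left(m \right)} = 16$
$Z{\left(v,L \right)} = \frac{L + v}{-4 + L}$
$R{\left(h \right)} = - 2 h$ ($R{\left(h \right)} = h \left(-2\right) = - 2 h$)
$R{\left(\left(-3 + \left(\left(A{\left(3 \right)} - 5\right) + Z{\left(2,3 \right)}\right)\right)^{2} \right)} - 29448 = - 2 \left(-3 + \left(\left(16 - 5\right) + \frac{3 + 2}{-4 + 3}\right)\right)^{2} - 29448 = - 2 \left(-3 + \left(11 + \frac{1}{-1} \cdot 5\right)\right)^{2} - 29448 = - 2 \left(-3 + \left(11 - 5\right)\right)^{2} - 29448 = - 2 \left(-3 + 6\right)^{2} - 29448 = - 2 \cdot 3^{2} - 29448 = \left(-2\right) 9 - 29448 = -18 - 29448 = -29466$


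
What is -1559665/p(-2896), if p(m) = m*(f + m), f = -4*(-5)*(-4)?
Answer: -1559665/8618496 ≈ -0.18097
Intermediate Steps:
f = -80 (f = 20*(-4) = -80)
p(m) = m*(-80 + m)
-1559665/p(-2896) = -1559665*(-1/(2896*(-80 - 2896))) = -1559665/((-2896*(-2976))) = -1559665/8618496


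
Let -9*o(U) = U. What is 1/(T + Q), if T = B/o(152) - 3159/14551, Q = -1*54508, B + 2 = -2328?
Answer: -1105876/60126761857 ≈ -1.8392e-5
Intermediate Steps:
B = -2330 (B = -2 - 2328 = -2330)
o(U) = -U/9
Q = -54508
T = 152327151/1105876 (T = -2330/((-⅑*152)) - 3159/14551 = -2330/(-152/9) - 3159*1/14551 = -2330*(-9/152) - 3159/14551 = 10485/76 - 3159/14551 = 152327151/1105876 ≈ 137.74)
1/(T + Q) = 1/(152327151/1105876 - 54508) = 1/(-60126761857/1105876) = -1105876/60126761857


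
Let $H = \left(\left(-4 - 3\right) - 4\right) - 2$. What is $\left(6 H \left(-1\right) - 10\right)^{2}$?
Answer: $4624$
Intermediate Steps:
$H = -13$ ($H = \left(\left(-4 - 3\right) - 4\right) - 2 = \left(-7 - 4\right) - 2 = -11 - 2 = -13$)
$\left(6 H \left(-1\right) - 10\right)^{2} = \left(6 \left(-13\right) \left(-1\right) - 10\right)^{2} = \left(\left(-78\right) \left(-1\right) - 10\right)^{2} = \left(78 - 10\right)^{2} = 68^{2} = 4624$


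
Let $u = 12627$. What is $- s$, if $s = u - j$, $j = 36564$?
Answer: $23937$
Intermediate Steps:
$s = -23937$ ($s = 12627 - 36564 = -23937$)
$- s = \left(-1\right) \left(-23937\right) = 23937$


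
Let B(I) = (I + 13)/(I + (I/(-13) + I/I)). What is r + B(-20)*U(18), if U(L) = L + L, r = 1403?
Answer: 321757/227 ≈ 1417.4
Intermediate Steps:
B(I) = (13 + I)/(1 + 12*I/13) (B(I) = (13 + I)/(I + (I*(-1/13) + 1)) = (13 + I)/(I + (-I/13 + 1)) = (13 + I)/(I + (1 - I/13)) = (13 + I)/(1 + 12*I/13))
U(L) = 2*L
r + B(-20)*U(18) = 1403 + (13*(13 - 20)/(13 + 12*(-20)))*(2*18) = 1403 + (13*(-7)/(13 - 240))*36 = 1403 + (13*(-7)/(-227))*36 = 1403 + (13*(-1/227)*(-7))*36 = 1403 + (91/227)*36 = 1403 + 3276/227 = 321757/227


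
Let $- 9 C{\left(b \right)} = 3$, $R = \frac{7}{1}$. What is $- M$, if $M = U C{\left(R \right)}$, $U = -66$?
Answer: $-22$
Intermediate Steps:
$R = 7$ ($R = 7 \cdot 1 = 7$)
$C{\left(b \right)} = - \frac{1}{3}$ ($C{\left(b \right)} = \left(- \frac{1}{9}\right) 3 = - \frac{1}{3}$)
$M = 22$ ($M = \left(-66\right) \left(- \frac{1}{3}\right) = 22$)
$- M = \left(-1\right) 22 = -22$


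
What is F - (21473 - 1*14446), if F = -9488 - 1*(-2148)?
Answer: -14367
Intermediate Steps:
F = -7340 (F = -9488 + 2148 = -7340)
F - (21473 - 1*14446) = -7340 - (21473 - 1*14446) = -7340 - (21473 - 14446) = -7340 - 1*7027 = -7340 - 7027 = -14367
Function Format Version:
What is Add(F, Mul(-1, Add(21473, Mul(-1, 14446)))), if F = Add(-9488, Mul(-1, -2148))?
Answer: -14367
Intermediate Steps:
F = -7340 (F = Add(-9488, 2148) = -7340)
Add(F, Mul(-1, Add(21473, Mul(-1, 14446)))) = Add(-7340, Mul(-1, Add(21473, Mul(-1, 14446)))) = Add(-7340, Mul(-1, Add(21473, -14446))) = Add(-7340, Mul(-1, 7027)) = Add(-7340, -7027) = -14367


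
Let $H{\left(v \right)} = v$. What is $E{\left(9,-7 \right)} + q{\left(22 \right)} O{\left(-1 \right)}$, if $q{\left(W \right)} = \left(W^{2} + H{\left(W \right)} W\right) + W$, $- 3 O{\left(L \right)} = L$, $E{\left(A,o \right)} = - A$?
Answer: $321$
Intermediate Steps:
$O{\left(L \right)} = - \frac{L}{3}$
$q{\left(W \right)} = W + 2 W^{2}$ ($q{\left(W \right)} = \left(W^{2} + W W\right) + W = \left(W^{2} + W^{2}\right) + W = 2 W^{2} + W = W + 2 W^{2}$)
$E{\left(9,-7 \right)} + q{\left(22 \right)} O{\left(-1 \right)} = \left(-1\right) 9 + 22 \left(1 + 2 \cdot 22\right) \left(\left(- \frac{1}{3}\right) \left(-1\right)\right) = -9 + 22 \left(1 + 44\right) \frac{1}{3} = -9 + 22 \cdot 45 \cdot \frac{1}{3} = -9 + 990 \cdot \frac{1}{3} = -9 + 330 = 321$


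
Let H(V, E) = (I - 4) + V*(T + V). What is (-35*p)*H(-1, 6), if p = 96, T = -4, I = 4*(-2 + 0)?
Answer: 23520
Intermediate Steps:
I = -8 (I = 4*(-2) = -8)
H(V, E) = -12 + V*(-4 + V) (H(V, E) = (-8 - 4) + V*(-4 + V) = -12 + V*(-4 + V))
(-35*p)*H(-1, 6) = (-35*96)*(-12 + (-1)**2 - 4*(-1)) = -3360*(-12 + 1 + 4) = -3360*(-7) = 23520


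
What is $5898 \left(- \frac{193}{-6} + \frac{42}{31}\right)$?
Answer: $\frac{6129005}{31} \approx 1.9771 \cdot 10^{5}$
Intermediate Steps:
$5898 \left(- \frac{193}{-6} + \frac{42}{31}\right) = 5898 \left(\left(-193\right) \left(- \frac{1}{6}\right) + 42 \cdot \frac{1}{31}\right) = 5898 \left(\frac{193}{6} + \frac{42}{31}\right) = 5898 \cdot \frac{6235}{186} = \frac{6129005}{31}$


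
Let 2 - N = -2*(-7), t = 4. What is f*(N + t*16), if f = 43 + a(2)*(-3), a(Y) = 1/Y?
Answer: 2158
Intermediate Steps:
N = -12 (N = 2 - (-2)*(-7) = 2 - 1*14 = 2 - 14 = -12)
f = 83/2 (f = 43 - 3/2 = 83/2 ≈ 41.500)
f*(N + t*16) = 83*(-12 + 4*16)/2 = 83*(-12 + 64)/2 = (83/2)*52 = 2158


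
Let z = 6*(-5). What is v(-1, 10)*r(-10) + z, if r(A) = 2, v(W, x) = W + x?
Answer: -12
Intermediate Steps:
z = -30
v(-1, 10)*r(-10) + z = (-1 + 10)*2 - 30 = 9*2 - 30 = 18 - 30 = -12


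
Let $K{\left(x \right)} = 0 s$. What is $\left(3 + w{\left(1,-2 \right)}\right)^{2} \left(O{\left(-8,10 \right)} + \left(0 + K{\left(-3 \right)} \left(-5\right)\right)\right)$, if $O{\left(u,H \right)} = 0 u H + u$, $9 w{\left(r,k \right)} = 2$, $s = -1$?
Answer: $- \frac{6728}{81} \approx -83.062$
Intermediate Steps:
$w{\left(r,k \right)} = \frac{2}{9}$ ($w{\left(r,k \right)} = \frac{1}{9} \cdot 2 = \frac{2}{9}$)
$O{\left(u,H \right)} = u$ ($O{\left(u,H \right)} = 0 H + u = 0 + u = u$)
$K{\left(x \right)} = 0$ ($K{\left(x \right)} = 0 \left(-1\right) = 0$)
$\left(3 + w{\left(1,-2 \right)}\right)^{2} \left(O{\left(-8,10 \right)} + \left(0 + K{\left(-3 \right)} \left(-5\right)\right)\right) = \left(3 + \frac{2}{9}\right)^{2} \left(-8 + \left(0 + 0 \left(-5\right)\right)\right) = \left(\frac{29}{9}\right)^{2} \left(-8 + \left(0 + 0\right)\right) = \frac{841 \left(-8 + 0\right)}{81} = \frac{841}{81} \left(-8\right) = - \frac{6728}{81}$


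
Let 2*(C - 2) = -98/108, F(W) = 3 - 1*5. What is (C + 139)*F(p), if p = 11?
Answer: -15179/54 ≈ -281.09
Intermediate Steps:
F(W) = -2 (F(W) = 3 - 5 = -2)
C = 167/108 (C = 2 + (-98/108)/2 = 2 + (-98*1/108)/2 = 2 + (1/2)*(-49/54) = 2 - 49/108 = 167/108 ≈ 1.5463)
(C + 139)*F(p) = (167/108 + 139)*(-2) = (15179/108)*(-2) = -15179/54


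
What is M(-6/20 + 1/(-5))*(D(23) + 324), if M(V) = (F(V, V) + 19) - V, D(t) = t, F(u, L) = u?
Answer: 6593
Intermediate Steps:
M(V) = 19 (M(V) = (V + 19) - V = (19 + V) - V = 19)
M(-6/20 + 1/(-5))*(D(23) + 324) = 19*(23 + 324) = 19*347 = 6593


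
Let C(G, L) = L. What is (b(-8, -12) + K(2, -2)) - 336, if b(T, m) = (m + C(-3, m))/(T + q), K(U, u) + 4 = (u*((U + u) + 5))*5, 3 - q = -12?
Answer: -2754/7 ≈ -393.43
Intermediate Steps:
q = 15 (q = 3 - 1*(-12) = 3 + 12 = 15)
K(U, u) = -4 + 5*u*(5 + U + u) (K(U, u) = -4 + (u*((U + u) + 5))*5 = -4 + (u*(5 + U + u))*5 = -4 + 5*u*(5 + U + u))
b(T, m) = 2*m/(15 + T) (b(T, m) = (m + m)/(T + 15) = (2*m)/(15 + T) = 2*m/(15 + T))
(b(-8, -12) + K(2, -2)) - 336 = (2*(-12)/(15 - 8) + (-4 + 5*(-2)² + 25*(-2) + 5*2*(-2))) - 336 = (2*(-12)/7 + (-4 + 5*4 - 50 - 20)) - 336 = (2*(-12)*(⅐) + (-4 + 20 - 50 - 20)) - 336 = (-24/7 - 54) - 336 = -402/7 - 336 = -2754/7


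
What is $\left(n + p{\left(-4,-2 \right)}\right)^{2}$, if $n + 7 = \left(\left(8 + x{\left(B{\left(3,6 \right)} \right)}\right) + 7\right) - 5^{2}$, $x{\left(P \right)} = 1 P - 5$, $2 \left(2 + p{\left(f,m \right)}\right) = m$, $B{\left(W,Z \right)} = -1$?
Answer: $676$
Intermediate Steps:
$p{\left(f,m \right)} = -2 + \frac{m}{2}$
$x{\left(P \right)} = -5 + P$ ($x{\left(P \right)} = P - 5 = -5 + P$)
$n = -23$ ($n = -7 + \left(\left(\left(8 - 6\right) + 7\right) - 5^{2}\right) = -7 + \left(\left(\left(8 - 6\right) + 7\right) - 25\right) = -7 + \left(\left(2 + 7\right) - 25\right) = -7 + \left(9 - 25\right) = -7 - 16 = -23$)
$\left(n + p{\left(-4,-2 \right)}\right)^{2} = \left(-23 + \left(-2 + \frac{1}{2} \left(-2\right)\right)\right)^{2} = \left(-23 - 3\right)^{2} = \left(-26\right)^{2} = 676$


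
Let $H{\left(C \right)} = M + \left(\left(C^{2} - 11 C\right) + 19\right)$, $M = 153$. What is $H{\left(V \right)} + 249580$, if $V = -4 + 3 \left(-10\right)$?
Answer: $251282$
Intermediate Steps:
$V = -34$ ($V = -4 - 30 = -34$)
$H{\left(C \right)} = 172 + C^{2} - 11 C$ ($H{\left(C \right)} = 153 + \left(\left(C^{2} - 11 C\right) + 19\right) = 153 + \left(19 + C^{2} - 11 C\right) = 172 + C^{2} - 11 C$)
$H{\left(V \right)} + 249580 = \left(172 + \left(-34\right)^{2} - -374\right) + 249580 = \left(172 + 1156 + 374\right) + 249580 = 1702 + 249580 = 251282$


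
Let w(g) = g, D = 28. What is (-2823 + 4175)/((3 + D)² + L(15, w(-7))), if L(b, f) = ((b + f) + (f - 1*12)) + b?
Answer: 1352/965 ≈ 1.4010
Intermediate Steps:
L(b, f) = -12 + 2*b + 2*f (L(b, f) = ((b + f) + (f - 12)) + b = ((b + f) + (-12 + f)) + b = (-12 + b + 2*f) + b = -12 + 2*b + 2*f)
(-2823 + 4175)/((3 + D)² + L(15, w(-7))) = (-2823 + 4175)/((3 + 28)² + (-12 + 2*15 + 2*(-7))) = 1352/(31² + (-12 + 30 - 14)) = 1352/(961 + 4) = 1352/965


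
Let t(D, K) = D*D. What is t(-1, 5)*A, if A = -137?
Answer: -137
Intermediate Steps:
t(D, K) = D²
t(-1, 5)*A = (-1)²*(-137) = 1*(-137) = -137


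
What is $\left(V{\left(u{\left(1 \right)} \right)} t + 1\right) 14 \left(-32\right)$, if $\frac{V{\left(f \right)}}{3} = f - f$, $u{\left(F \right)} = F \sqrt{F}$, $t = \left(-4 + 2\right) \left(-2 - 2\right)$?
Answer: $-448$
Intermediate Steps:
$t = 8$ ($t = \left(-2\right) \left(-4\right) = 8$)
$u{\left(F \right)} = F^{\frac{3}{2}}$
$V{\left(f \right)} = 0$ ($V{\left(f \right)} = 3 \left(f - f\right) = 3 \cdot 0 = 0$)
$\left(V{\left(u{\left(1 \right)} \right)} t + 1\right) 14 \left(-32\right) = \left(0 \cdot 8 + 1\right) 14 \left(-32\right) = \left(0 + 1\right) 14 \left(-32\right) = 1 \cdot 14 \left(-32\right) = 14 \left(-32\right) = -448$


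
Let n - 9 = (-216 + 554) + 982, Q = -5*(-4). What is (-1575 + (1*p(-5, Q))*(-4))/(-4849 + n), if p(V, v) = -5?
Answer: 311/704 ≈ 0.44176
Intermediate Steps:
Q = 20
n = 1329 (n = 9 + ((-216 + 554) + 982) = 9 + (338 + 982) = 9 + 1320 = 1329)
(-1575 + (1*p(-5, Q))*(-4))/(-4849 + n) = (-1575 + (1*(-5))*(-4))/(-4849 + 1329) = (-1575 - 5*(-4))/(-3520) = (-1575 + 20)*(-1/3520) = -1555*(-1/3520) = 311/704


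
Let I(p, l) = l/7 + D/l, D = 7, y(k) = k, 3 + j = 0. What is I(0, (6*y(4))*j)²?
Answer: 27384289/254016 ≈ 107.81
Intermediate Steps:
j = -3 (j = -3 + 0 = -3)
I(p, l) = 7/l + l/7 (I(p, l) = l/7 + 7/l = 7/l + l/7)
I(0, (6*y(4))*j)² = (7/(((6*4)*(-3))) + ((6*4)*(-3))/7)² = (7/((24*(-3))) + (24*(-3))/7)² = (7/(-72) + (⅐)*(-72))² = (7*(-1/72) - 72/7)² = (-7/72 - 72/7)² = (-5233/504)² = 27384289/254016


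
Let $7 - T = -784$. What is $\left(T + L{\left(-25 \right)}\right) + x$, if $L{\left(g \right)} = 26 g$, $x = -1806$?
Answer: $-1665$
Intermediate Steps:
$T = 791$ ($T = 7 - -784 = 7 + 784 = 791$)
$\left(T + L{\left(-25 \right)}\right) + x = \left(791 + 26 \left(-25\right)\right) - 1806 = \left(791 - 650\right) - 1806 = 141 - 1806 = -1665$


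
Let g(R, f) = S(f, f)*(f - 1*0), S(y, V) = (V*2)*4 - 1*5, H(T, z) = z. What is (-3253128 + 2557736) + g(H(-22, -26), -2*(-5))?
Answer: -694642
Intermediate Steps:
S(y, V) = -5 + 8*V (S(y, V) = (2*V)*4 - 5 = 8*V - 5 = -5 + 8*V)
g(R, f) = f*(-5 + 8*f) (g(R, f) = (-5 + 8*f)*(f - 1*0) = (-5 + 8*f)*(f + 0) = (-5 + 8*f)*f = f*(-5 + 8*f))
(-3253128 + 2557736) + g(H(-22, -26), -2*(-5)) = (-3253128 + 2557736) + (-2*(-5))*(-5 + 8*(-2*(-5))) = -695392 + 10*(-5 + 8*10) = -695392 + 10*(-5 + 80) = -695392 + 10*75 = -695392 + 750 = -694642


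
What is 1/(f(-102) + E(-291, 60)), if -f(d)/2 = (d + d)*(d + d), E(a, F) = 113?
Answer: -1/83119 ≈ -1.2031e-5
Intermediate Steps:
f(d) = -8*d² (f(d) = -2*(d + d)*(d + d) = -2*2*d*2*d = -8*d²)
1/(f(-102) + E(-291, 60)) = 1/(-8*(-102)² + 113) = 1/(-8*10404 + 113) = 1/(-83232 + 113) = 1/(-83119) = -1/83119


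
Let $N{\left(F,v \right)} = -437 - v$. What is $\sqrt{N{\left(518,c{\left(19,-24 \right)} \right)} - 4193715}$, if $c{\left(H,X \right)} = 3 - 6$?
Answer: $i \sqrt{4194149} \approx 2048.0 i$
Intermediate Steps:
$c{\left(H,X \right)} = -3$
$\sqrt{N{\left(518,c{\left(19,-24 \right)} \right)} - 4193715} = \sqrt{\left(-437 - -3\right) - 4193715} = \sqrt{\left(-437 + 3\right) - 4193715} = \sqrt{-434 - 4193715} = \sqrt{-4194149} = i \sqrt{4194149}$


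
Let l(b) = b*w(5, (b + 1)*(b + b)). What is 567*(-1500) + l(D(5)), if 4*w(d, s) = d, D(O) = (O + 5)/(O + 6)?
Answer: -18710975/22 ≈ -8.5050e+5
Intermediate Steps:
D(O) = (5 + O)/(6 + O)
w(d, s) = d/4
l(b) = 5*b/4 (l(b) = b*((¼)*5) = b*(5/4) = 5*b/4)
567*(-1500) + l(D(5)) = 567*(-1500) + 5*((5 + 5)/(6 + 5))/4 = -850500 + 5*(10/11)/4 = -850500 + 5*((1/11)*10)/4 = -850500 + (5/4)*(10/11) = -850500 + 25/22 = -18710975/22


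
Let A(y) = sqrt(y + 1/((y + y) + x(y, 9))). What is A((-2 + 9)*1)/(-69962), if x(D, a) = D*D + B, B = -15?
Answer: -sqrt(1011)/839544 ≈ -3.7873e-5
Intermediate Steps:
x(D, a) = -15 + D**2 (x(D, a) = D*D - 15 = D**2 - 15 = -15 + D**2)
A(y) = sqrt(y + 1/(-15 + y**2 + 2*y)) (A(y) = sqrt(y + 1/((y + y) + (-15 + y**2))) = sqrt(y + 1/(2*y + (-15 + y**2))) = sqrt(y + 1/(-15 + y**2 + 2*y)))
A((-2 + 9)*1)/(-69962) = sqrt((1 + ((-2 + 9)*1)*(-15 + ((-2 + 9)*1)**2 + 2*((-2 + 9)*1)))/(-15 + ((-2 + 9)*1)**2 + 2*((-2 + 9)*1)))/(-69962) = sqrt((1 + (7*1)*(-15 + (7*1)**2 + 2*(7*1)))/(-15 + (7*1)**2 + 2*(7*1)))*(-1/69962) = sqrt((1 + 7*(-15 + 7**2 + 2*7))/(-15 + 7**2 + 2*7))*(-1/69962) = sqrt((1 + 7*(-15 + 49 + 14))/(-15 + 49 + 14))*(-1/69962) = sqrt((1 + 7*48)/48)*(-1/69962) = sqrt((1 + 336)/48)*(-1/69962) = sqrt((1/48)*337)*(-1/69962) = sqrt(337/48)*(-1/69962) = (sqrt(1011)/12)*(-1/69962) = -sqrt(1011)/839544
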